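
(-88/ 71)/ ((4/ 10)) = -220/ 71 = -3.10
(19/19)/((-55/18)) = -18/55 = -0.33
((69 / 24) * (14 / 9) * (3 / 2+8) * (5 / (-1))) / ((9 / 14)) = -107065 / 324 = -330.45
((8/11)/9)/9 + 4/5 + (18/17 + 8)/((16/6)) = 4.21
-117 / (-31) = 117 / 31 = 3.77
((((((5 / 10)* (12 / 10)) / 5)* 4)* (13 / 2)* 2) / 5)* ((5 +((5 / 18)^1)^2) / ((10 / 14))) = 29939 / 3375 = 8.87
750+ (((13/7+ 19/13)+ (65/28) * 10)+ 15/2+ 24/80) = 713743/910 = 784.33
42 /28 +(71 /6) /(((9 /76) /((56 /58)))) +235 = 521447 /1566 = 332.98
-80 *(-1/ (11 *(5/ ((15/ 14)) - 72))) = -120/ 1111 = -0.11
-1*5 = -5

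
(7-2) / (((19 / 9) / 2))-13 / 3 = 23 / 57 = 0.40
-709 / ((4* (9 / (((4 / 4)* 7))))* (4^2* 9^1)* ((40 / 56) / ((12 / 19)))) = -0.85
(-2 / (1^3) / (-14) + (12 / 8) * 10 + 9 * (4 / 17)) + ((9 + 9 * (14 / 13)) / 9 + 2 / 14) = 30136 / 1547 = 19.48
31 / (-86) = -31 / 86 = -0.36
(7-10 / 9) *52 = 2756 / 9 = 306.22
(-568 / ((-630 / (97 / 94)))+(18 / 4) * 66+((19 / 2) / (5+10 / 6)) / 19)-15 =6703831 / 23688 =283.01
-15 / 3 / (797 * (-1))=5 / 797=0.01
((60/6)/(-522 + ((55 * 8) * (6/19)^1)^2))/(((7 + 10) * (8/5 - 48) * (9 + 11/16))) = -3610/51818218857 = -0.00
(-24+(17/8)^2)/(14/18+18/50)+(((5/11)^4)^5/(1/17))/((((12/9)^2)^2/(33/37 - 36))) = -6984013621142291206393111275/407826428928077338057719808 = -17.12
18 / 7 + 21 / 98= 39 / 14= 2.79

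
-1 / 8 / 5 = -1 / 40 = -0.02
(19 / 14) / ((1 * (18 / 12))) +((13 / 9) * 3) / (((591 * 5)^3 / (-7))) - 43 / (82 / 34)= -376003266852617 / 22216498266375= -16.92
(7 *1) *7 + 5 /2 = 103 /2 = 51.50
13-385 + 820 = 448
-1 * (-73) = 73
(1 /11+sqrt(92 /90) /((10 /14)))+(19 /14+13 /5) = 7 * sqrt(230) /75+3117 /770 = 5.46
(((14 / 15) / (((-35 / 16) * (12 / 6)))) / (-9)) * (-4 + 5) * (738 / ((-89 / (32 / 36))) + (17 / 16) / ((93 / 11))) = -0.17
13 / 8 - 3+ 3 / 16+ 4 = 45 / 16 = 2.81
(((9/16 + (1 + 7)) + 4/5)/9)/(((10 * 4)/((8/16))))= 749/57600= 0.01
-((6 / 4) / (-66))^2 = -1 / 1936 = -0.00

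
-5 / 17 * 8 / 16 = -5 / 34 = -0.15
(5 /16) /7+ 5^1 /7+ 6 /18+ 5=2047 /336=6.09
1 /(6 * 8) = 1 /48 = 0.02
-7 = -7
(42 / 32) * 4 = 21 / 4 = 5.25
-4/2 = -2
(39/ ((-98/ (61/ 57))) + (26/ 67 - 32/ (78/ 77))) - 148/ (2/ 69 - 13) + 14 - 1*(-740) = 3195283989797/ 4354538370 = 733.78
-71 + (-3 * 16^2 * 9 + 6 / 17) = -118705 / 17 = -6982.65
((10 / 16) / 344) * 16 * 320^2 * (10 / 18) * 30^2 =64000000 / 43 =1488372.09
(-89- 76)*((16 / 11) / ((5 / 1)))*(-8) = 384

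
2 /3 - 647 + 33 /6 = -3845 /6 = -640.83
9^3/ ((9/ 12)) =972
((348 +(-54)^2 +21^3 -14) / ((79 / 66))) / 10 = 412863 / 395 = 1045.22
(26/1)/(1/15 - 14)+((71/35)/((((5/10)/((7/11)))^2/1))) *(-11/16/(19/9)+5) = 620437/45980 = 13.49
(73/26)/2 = 73/52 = 1.40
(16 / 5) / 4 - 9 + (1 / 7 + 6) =-72 / 35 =-2.06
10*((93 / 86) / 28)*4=465 / 301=1.54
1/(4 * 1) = 1/4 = 0.25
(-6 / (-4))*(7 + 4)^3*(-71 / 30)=-94501 / 20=-4725.05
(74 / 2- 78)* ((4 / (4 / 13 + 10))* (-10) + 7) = -8569 / 67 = -127.90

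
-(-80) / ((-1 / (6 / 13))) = -480 / 13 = -36.92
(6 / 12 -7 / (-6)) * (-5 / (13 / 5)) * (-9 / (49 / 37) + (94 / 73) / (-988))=1501368625 / 68914482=21.79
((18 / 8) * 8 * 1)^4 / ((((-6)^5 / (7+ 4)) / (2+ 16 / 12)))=-495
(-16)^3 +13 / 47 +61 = -189632 / 47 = -4034.72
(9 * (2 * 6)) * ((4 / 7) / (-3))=-144 / 7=-20.57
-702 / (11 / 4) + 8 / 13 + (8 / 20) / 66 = -49657 / 195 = -254.65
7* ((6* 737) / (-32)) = -15477 / 16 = -967.31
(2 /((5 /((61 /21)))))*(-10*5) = -1220 /21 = -58.10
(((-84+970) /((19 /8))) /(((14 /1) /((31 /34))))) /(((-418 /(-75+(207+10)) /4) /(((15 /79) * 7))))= -234010320 /5333053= -43.88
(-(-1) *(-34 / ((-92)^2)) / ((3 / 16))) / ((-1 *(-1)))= -34 / 1587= -0.02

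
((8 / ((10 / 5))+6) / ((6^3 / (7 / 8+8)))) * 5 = 1775 / 864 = 2.05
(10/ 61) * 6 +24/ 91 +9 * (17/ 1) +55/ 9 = 8011348/ 49959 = 160.36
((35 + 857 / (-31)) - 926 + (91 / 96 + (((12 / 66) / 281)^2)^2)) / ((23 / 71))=-769589063822562501467 / 271662033430635936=-2832.89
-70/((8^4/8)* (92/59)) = -2065/23552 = -0.09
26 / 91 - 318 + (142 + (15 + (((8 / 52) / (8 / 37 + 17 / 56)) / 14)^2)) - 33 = -265813356044 / 1372196007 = -193.71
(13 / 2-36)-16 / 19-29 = -2255 / 38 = -59.34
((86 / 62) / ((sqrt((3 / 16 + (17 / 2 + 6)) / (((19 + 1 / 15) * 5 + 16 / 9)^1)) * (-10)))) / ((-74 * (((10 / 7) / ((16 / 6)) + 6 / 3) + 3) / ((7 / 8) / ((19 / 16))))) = 16856 * sqrt(205390) / 11907150375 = 0.00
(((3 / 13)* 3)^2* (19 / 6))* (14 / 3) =1197 / 169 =7.08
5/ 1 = 5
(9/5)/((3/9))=27/5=5.40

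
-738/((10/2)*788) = -0.19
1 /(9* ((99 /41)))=41 /891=0.05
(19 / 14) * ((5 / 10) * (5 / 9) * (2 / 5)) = 19 / 126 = 0.15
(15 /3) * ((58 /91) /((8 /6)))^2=37845 /33124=1.14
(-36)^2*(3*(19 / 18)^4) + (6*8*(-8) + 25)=4467.70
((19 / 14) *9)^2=29241 / 196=149.19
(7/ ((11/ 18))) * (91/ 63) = 182/ 11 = 16.55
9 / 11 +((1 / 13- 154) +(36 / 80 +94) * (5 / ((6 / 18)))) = 1263.65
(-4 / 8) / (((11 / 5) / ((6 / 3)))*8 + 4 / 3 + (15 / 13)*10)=-195 / 8452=-0.02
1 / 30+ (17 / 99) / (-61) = 0.03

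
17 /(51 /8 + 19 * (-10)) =-136 /1469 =-0.09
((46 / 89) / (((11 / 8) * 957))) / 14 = 184 / 6558321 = 0.00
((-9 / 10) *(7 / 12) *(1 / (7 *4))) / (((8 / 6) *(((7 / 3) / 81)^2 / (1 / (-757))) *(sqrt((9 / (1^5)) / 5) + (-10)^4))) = 332150625 / 148371997329304 - 1594323 *sqrt(5) / 11869759786344320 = 0.00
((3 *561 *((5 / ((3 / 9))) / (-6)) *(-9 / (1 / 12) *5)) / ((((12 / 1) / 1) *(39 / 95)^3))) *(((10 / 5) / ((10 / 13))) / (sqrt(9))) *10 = 4008228125 / 169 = 23717326.18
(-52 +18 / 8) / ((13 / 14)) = -1393 / 26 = -53.58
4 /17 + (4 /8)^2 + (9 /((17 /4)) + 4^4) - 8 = 17041 /68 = 250.60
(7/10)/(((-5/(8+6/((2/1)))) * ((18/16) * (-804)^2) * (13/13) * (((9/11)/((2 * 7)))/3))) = -5929/54541350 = -0.00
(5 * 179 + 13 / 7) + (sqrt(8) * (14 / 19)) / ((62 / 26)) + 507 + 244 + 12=1660.73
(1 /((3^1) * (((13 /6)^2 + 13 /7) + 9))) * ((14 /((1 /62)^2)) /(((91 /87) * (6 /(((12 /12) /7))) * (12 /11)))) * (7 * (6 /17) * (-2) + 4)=-19619776 /866099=-22.65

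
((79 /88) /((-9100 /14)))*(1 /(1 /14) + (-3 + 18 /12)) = -79 /4576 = -0.02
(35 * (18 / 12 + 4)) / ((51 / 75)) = 283.09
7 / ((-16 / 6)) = -21 / 8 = -2.62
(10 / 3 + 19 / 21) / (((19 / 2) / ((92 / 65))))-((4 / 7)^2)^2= 4668488 / 8895705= 0.52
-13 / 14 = -0.93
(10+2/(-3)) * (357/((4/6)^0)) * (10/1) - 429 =32891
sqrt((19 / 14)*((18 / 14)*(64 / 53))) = 12*sqrt(2014) / 371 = 1.45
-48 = -48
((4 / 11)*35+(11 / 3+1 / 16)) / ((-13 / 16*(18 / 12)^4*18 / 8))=-556096 / 312741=-1.78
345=345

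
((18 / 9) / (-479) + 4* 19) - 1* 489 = -197829 / 479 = -413.00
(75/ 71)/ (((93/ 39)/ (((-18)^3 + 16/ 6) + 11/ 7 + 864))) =-33877675/ 15407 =-2198.85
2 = 2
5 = 5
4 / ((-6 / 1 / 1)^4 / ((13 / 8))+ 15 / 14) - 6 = -871354 / 145347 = -5.99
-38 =-38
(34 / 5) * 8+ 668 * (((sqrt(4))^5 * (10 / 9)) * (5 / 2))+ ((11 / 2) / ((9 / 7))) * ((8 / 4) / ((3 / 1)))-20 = 8021029 / 135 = 59415.03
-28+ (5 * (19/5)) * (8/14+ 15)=267.86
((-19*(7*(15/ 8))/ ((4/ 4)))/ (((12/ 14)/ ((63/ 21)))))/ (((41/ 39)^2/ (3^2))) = -191166885/ 26896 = -7107.63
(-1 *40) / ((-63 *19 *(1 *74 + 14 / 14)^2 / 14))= 16 / 192375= 0.00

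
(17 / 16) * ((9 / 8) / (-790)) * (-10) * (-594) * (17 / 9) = -85833 / 5056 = -16.98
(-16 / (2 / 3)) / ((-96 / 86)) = 43 / 2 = 21.50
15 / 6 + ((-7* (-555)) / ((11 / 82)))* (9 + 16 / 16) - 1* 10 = 6371235 / 22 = 289601.59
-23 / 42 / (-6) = 23 / 252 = 0.09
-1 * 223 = -223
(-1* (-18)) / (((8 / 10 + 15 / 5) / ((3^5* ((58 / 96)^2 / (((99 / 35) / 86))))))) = 170870175 / 13376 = 12774.39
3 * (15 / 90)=1 / 2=0.50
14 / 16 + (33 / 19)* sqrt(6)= 7 / 8 + 33* sqrt(6) / 19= 5.13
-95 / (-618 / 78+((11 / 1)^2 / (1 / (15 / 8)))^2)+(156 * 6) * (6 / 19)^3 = 8656297157248 / 293690946047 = 29.47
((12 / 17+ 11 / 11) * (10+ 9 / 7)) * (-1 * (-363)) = 831633 / 119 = 6988.51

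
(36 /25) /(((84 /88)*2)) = 132 /175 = 0.75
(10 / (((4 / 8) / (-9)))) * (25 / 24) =-375 / 2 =-187.50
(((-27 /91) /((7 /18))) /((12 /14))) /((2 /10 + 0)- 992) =45 /50141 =0.00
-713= -713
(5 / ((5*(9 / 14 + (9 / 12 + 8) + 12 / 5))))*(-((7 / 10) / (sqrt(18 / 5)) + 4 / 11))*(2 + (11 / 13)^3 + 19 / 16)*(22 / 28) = -10267411*sqrt(10) / 348215712 -666715 / 7254494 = -0.19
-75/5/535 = -3/107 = -0.03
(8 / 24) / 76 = 1 / 228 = 0.00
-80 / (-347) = 80 / 347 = 0.23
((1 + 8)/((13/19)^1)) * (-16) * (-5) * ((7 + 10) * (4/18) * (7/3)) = 361760/39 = 9275.90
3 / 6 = 1 / 2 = 0.50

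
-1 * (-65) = 65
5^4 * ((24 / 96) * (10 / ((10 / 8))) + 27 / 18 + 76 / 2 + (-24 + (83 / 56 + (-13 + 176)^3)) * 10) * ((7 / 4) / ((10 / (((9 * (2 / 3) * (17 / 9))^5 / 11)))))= 71738512573565375 / 891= 80514604459669.33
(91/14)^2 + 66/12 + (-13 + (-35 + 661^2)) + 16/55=96122629/220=436921.04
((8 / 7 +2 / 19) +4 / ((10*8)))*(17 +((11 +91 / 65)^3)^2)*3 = 588396392024031 / 41562500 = 14156905.67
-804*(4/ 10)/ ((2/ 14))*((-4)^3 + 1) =709128/ 5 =141825.60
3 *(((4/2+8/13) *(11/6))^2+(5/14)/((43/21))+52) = 9832061/43602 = 225.50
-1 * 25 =-25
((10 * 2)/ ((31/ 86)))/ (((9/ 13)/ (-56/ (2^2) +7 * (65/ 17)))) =156520/ 153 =1023.01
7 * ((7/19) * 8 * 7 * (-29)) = -79576/19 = -4188.21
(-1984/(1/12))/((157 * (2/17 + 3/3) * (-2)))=202368/2983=67.84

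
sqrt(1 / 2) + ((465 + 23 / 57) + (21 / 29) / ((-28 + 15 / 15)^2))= sqrt(2) / 2 + 62314405 / 133893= 466.11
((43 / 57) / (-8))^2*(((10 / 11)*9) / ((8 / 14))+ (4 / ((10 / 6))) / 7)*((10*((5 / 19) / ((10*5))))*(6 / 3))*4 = 6957787 / 126754320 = 0.05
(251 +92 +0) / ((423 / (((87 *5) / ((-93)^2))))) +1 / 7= 1567654 / 8536563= 0.18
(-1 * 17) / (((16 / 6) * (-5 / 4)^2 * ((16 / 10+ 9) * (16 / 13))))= -663 / 2120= -0.31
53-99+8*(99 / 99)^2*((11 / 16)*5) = -37 / 2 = -18.50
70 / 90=7 / 9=0.78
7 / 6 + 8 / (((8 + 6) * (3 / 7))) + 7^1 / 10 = 16 / 5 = 3.20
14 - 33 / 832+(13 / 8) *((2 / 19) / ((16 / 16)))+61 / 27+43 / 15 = 41096651 / 2134080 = 19.26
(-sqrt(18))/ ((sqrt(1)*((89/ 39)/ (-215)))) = 25155*sqrt(2)/ 89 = 399.71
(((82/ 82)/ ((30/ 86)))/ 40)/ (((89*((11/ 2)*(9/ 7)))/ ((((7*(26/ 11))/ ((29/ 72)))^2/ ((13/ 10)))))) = 73627008/ 498120095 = 0.15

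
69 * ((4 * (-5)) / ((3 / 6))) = -2760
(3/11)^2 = 9/121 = 0.07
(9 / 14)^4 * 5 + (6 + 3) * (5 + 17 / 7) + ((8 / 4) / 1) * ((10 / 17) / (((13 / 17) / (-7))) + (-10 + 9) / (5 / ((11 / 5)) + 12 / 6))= 1325562223 / 23472176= 56.47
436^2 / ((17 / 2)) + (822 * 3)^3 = 254934602024 / 17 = 14996153060.24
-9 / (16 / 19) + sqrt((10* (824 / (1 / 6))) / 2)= -171 / 16 + 4* sqrt(1545)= 146.54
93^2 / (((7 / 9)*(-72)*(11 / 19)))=-164331 / 616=-266.77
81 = 81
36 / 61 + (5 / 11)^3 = 55541 / 81191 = 0.68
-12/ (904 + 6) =-6/ 455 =-0.01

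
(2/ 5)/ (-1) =-0.40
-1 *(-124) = 124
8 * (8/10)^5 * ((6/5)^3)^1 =1769472/390625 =4.53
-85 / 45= -17 / 9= -1.89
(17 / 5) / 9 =0.38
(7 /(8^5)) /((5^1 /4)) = 7 /40960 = 0.00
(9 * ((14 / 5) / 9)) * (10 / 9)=28 / 9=3.11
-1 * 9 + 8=-1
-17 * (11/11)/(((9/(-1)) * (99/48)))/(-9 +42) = 272/9801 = 0.03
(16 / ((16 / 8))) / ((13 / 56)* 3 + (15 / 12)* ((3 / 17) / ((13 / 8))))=99008 / 10299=9.61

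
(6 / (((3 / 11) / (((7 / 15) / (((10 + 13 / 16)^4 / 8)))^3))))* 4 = 4349972836881633640448 / 2425643736370176578570225733375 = 0.00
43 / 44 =0.98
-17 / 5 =-3.40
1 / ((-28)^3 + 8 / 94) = -47 / 1031740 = -0.00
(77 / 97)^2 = 5929 / 9409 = 0.63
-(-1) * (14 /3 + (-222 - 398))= -1846 /3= -615.33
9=9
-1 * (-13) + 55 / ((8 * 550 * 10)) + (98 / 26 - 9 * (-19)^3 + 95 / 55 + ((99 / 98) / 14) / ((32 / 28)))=86535834633 / 1401400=61749.56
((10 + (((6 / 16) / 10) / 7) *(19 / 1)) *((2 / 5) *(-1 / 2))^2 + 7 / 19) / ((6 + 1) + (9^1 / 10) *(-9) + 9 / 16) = -205483 / 142975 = -1.44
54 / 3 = 18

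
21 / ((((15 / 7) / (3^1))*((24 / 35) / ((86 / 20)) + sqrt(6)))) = -353976 / 451085 + 4439449*sqrt(6) / 902170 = 11.27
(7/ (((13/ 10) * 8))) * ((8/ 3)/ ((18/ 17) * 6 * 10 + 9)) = 1190/ 48087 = 0.02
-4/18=-2/9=-0.22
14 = 14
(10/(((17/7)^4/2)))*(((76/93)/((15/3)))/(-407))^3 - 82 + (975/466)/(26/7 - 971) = -82.00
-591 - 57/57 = -592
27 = 27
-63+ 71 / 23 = -1378 / 23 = -59.91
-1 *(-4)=4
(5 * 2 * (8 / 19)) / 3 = 80 / 57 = 1.40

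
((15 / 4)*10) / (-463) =-0.08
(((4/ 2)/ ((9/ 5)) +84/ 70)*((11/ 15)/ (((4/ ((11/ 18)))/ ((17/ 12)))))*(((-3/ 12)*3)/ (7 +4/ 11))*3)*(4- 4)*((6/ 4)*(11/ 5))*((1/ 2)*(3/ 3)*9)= 0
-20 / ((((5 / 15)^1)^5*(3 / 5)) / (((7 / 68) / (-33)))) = 4725 / 187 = 25.27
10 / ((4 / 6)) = 15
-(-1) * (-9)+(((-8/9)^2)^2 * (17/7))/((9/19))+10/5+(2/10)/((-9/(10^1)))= -1662247/413343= -4.02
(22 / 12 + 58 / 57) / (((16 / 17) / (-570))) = -27625 / 16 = -1726.56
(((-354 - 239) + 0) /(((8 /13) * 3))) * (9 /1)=-2890.88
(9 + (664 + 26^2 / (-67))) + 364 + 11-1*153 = 59289 / 67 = 884.91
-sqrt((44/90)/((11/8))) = -4 * sqrt(5)/15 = -0.60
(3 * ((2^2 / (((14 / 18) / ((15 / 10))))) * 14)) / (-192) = -27 / 16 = -1.69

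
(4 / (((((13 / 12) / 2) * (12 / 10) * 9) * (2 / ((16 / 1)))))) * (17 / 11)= 10880 / 1287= 8.45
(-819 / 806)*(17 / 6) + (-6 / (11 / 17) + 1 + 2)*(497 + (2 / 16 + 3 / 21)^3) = -16988546751 / 5444096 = -3120.55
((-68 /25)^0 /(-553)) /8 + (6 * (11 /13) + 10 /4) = 435751 /57512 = 7.58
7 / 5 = 1.40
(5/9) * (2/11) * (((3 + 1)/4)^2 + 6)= 70/99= 0.71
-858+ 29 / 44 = -37723 / 44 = -857.34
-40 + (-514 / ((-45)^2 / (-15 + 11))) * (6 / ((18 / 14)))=-214216 / 6075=-35.26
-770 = -770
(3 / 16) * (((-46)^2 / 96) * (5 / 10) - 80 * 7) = -26351 / 256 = -102.93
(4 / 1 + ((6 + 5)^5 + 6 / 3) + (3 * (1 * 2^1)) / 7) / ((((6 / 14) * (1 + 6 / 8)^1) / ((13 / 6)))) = 29312530 / 63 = 465278.25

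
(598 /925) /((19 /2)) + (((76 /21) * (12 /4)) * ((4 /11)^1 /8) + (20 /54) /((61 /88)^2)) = 181146708914 /135959479425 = 1.33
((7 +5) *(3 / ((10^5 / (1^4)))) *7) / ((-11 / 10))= -0.00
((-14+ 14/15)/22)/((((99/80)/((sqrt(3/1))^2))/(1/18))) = -0.08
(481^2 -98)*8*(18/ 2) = 16650936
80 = 80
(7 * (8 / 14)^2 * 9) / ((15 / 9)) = 432 / 35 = 12.34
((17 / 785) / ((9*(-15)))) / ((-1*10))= 17 / 1059750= 0.00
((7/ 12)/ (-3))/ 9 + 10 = 3233/ 324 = 9.98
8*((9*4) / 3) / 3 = 32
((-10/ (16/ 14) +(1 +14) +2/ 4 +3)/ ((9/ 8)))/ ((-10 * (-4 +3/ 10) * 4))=13/ 222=0.06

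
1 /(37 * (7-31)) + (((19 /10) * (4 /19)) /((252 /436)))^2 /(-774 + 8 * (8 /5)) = -19621897 /11178450360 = -0.00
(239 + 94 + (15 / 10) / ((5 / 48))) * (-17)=-29529 / 5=-5905.80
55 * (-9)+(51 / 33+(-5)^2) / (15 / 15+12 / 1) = -70493 / 143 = -492.96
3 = 3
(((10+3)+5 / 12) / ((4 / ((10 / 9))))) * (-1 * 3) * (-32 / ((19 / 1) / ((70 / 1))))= 225400 / 171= 1318.13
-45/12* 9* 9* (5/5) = -1215/4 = -303.75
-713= -713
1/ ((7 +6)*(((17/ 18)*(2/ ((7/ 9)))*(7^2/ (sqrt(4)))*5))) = 2/ 7735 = 0.00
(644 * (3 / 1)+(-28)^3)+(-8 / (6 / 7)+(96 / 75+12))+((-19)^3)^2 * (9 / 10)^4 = 925403594123 / 30000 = 30846786.47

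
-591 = -591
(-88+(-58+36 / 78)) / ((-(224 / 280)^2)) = 227.40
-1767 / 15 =-589 / 5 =-117.80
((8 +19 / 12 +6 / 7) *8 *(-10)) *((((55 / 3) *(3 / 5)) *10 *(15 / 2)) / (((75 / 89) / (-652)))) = 11195922320 / 21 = 533139158.10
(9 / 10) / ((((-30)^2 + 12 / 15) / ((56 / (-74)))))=-63 / 83324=-0.00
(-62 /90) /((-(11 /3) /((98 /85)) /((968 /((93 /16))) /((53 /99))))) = 1517824 /22525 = 67.38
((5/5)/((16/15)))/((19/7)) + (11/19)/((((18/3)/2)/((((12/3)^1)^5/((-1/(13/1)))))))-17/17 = -2343509/912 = -2569.64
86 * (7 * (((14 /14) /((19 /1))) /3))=602 /57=10.56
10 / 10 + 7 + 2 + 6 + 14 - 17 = 13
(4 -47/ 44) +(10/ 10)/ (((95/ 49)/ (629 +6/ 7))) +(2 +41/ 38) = 1383097/ 4180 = 330.88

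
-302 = -302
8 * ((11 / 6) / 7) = 44 / 21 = 2.10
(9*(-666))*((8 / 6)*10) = -79920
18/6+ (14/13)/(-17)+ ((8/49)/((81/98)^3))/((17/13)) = 3.16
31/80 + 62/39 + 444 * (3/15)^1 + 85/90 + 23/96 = 344303/3744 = 91.96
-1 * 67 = -67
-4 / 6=-2 / 3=-0.67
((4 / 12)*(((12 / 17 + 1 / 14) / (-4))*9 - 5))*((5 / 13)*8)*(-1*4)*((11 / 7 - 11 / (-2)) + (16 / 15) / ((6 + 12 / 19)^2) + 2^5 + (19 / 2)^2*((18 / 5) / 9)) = 115053117500 / 55260387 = 2082.02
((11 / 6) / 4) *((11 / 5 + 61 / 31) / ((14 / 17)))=60401 / 26040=2.32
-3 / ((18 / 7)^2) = -49 / 108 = -0.45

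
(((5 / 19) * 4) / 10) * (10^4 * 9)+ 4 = 180076 / 19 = 9477.68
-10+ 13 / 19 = -177 / 19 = -9.32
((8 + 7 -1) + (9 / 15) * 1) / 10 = 73 / 50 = 1.46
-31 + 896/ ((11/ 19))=16683/ 11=1516.64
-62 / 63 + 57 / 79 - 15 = -75962 / 4977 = -15.26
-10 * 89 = -890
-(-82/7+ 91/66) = 4775/462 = 10.34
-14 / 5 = -2.80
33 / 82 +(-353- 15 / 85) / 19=-25351 / 1394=-18.19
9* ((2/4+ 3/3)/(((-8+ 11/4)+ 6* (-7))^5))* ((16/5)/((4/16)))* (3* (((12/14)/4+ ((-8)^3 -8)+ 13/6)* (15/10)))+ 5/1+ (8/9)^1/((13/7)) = 1484817300755/270935176239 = 5.48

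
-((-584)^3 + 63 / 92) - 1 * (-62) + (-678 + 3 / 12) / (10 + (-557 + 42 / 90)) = 150222304164277 / 754216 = 199176766.56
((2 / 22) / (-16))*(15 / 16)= -0.01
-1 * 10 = -10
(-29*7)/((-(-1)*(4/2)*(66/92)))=-4669/33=-141.48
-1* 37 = -37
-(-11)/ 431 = 11/ 431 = 0.03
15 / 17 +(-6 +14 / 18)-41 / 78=-19355 / 3978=-4.87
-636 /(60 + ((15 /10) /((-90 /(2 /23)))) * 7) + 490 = 374410 /781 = 479.40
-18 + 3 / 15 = -89 / 5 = -17.80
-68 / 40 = -17 / 10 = -1.70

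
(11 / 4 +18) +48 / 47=21.77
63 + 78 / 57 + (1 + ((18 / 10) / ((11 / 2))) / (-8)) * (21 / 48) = 4333023 / 66880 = 64.79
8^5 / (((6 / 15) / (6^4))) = 106168320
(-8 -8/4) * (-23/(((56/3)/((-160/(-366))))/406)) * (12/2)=800400/61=13121.31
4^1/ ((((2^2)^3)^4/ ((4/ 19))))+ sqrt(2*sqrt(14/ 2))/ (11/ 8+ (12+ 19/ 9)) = 1/ 19922944+ 72*sqrt(2)*7^(1/ 4)/ 1115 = 0.15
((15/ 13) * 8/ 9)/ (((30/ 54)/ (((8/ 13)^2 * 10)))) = 15360/ 2197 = 6.99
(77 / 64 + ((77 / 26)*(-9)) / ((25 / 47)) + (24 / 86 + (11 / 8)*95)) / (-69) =-73338979 / 61713600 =-1.19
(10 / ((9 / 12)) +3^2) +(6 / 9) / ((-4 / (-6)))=70 / 3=23.33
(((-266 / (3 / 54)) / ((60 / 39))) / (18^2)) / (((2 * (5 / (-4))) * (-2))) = -1729 / 900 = -1.92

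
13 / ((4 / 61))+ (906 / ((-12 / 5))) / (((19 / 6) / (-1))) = 24127 / 76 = 317.46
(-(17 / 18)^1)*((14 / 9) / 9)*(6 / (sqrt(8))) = -0.35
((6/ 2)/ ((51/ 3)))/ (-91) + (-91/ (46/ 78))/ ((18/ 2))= -1830308/ 106743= -17.15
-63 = -63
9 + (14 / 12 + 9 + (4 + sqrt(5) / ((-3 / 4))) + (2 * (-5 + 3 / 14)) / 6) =151 / 7 - 4 * sqrt(5) / 3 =18.59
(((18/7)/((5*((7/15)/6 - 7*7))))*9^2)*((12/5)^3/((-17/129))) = 89.32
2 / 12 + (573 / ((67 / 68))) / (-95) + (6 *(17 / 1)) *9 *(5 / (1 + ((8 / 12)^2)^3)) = 127607597633 / 30284670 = 4213.60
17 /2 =8.50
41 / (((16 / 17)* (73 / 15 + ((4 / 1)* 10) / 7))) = 73185 / 17776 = 4.12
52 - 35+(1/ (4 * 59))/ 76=304913/ 17936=17.00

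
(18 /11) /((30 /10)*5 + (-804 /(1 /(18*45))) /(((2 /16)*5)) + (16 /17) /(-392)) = -14994 /9547561969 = -0.00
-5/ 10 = -1/ 2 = -0.50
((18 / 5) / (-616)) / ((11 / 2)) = -9 / 8470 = -0.00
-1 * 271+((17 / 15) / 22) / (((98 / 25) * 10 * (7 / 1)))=-271.00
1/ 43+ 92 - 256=-7051/ 43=-163.98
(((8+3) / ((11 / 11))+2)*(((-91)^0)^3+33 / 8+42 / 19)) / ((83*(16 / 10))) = 72475 / 100928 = 0.72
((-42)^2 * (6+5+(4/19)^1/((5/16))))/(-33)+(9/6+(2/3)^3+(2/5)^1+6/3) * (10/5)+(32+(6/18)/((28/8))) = -115248839/197505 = -583.52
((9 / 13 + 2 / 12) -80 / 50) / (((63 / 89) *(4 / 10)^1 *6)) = -25721 / 58968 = -0.44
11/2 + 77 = 165/2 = 82.50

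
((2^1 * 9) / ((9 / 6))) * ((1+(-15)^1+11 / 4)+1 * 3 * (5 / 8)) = -225 / 2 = -112.50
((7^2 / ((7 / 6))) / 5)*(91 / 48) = 637 / 40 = 15.92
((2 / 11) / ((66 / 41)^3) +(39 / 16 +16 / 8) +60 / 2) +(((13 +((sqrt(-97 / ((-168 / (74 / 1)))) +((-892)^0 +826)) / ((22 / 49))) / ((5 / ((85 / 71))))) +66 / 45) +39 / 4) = 119 * sqrt(75369) / 9372 +1122063669623 / 2245343760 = 503.21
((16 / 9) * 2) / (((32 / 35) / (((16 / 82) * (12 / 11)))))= 1120 / 1353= 0.83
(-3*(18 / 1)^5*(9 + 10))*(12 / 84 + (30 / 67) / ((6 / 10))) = -44913141792 / 469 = -95763628.55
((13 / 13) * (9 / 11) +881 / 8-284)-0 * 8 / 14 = -15229 / 88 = -173.06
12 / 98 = 6 / 49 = 0.12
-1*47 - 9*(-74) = 619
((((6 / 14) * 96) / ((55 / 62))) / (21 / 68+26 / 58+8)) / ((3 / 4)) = 46949376 / 6648565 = 7.06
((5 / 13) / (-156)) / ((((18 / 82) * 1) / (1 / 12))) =-0.00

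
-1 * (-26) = 26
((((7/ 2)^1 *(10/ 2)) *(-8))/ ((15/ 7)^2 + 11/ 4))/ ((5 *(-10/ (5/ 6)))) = 1372/ 4317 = 0.32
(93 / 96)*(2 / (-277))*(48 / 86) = -93 / 23822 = -0.00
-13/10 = -1.30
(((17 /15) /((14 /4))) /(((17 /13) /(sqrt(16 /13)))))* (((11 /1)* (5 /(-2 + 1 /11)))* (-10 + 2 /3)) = 3872* sqrt(13) /189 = 73.87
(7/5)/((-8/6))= -21/20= -1.05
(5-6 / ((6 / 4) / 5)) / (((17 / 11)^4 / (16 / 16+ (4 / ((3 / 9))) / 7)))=-4172685 / 584647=-7.14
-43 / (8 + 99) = -43 / 107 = -0.40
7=7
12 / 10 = 6 / 5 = 1.20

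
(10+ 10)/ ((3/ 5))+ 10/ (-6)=95/ 3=31.67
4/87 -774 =-67334/87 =-773.95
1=1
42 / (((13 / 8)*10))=168 / 65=2.58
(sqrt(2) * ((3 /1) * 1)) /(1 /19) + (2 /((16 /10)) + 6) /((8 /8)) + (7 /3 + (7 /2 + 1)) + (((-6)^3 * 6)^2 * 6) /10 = 57 * sqrt(2) + 60467021 /60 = 1007864.29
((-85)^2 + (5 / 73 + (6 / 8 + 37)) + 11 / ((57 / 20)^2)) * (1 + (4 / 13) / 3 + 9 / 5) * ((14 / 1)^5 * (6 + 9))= 524463591961879472 / 3083301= 170098083827.00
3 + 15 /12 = 4.25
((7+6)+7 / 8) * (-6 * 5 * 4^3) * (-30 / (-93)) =-266400 / 31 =-8593.55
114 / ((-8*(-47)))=57 / 188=0.30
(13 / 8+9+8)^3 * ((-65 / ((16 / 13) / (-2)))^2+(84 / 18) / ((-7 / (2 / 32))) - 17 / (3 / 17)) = 2341554855293 / 32768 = 71458583.23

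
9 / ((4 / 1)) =9 / 4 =2.25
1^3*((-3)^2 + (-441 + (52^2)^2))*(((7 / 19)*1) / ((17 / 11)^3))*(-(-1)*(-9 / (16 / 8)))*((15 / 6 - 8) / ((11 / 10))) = 1532661779880 / 93347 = 16418972.01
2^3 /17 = 8 /17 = 0.47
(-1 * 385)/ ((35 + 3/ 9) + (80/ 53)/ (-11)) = -10.94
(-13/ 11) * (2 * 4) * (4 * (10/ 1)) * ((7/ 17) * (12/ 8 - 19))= 509600/ 187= 2725.13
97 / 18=5.39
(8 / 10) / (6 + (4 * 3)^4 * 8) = 2 / 414735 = 0.00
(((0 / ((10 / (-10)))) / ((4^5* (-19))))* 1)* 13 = 0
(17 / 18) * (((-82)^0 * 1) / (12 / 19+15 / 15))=323 / 558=0.58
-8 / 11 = -0.73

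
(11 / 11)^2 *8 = 8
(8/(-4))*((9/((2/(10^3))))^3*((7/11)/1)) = -1275750000000/11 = -115977272727.27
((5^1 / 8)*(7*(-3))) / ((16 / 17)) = -1785 / 128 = -13.95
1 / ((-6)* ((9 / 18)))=-1 / 3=-0.33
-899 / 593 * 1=-899 / 593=-1.52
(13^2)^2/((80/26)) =371293/40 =9282.32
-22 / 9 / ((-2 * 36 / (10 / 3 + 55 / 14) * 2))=3355 / 27216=0.12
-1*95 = -95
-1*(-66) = 66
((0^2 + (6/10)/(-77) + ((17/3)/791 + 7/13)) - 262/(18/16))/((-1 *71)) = 1182686623/361396035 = 3.27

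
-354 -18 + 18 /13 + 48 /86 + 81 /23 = -366.54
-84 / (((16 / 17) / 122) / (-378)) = 4115853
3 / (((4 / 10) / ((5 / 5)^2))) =15 / 2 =7.50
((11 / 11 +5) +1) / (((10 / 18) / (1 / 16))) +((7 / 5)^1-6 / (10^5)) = 27343 / 12500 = 2.19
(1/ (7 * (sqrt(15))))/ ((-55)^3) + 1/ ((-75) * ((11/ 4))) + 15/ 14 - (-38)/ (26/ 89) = 19691197/ 150150 - sqrt(15)/ 17469375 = 131.14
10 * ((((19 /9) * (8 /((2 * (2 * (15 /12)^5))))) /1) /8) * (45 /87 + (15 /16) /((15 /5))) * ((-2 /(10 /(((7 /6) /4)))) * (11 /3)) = -450604 /1468125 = -0.31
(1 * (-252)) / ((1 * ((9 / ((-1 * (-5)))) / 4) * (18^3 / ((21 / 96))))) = -245 / 11664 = -0.02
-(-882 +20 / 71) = 62602 / 71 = 881.72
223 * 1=223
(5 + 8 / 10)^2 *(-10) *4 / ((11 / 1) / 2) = -13456 / 55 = -244.65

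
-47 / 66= -0.71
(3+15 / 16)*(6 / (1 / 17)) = 3213 / 8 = 401.62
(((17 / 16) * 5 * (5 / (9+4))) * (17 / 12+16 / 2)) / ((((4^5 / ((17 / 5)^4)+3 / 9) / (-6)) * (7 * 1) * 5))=-2406657615 / 5834253152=-0.41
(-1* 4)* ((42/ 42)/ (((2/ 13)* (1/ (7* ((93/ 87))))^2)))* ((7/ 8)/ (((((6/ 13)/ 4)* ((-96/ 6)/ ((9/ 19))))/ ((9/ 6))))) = 501356583/ 1022656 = 490.25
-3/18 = -1/6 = -0.17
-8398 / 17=-494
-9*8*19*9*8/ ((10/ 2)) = -98496/ 5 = -19699.20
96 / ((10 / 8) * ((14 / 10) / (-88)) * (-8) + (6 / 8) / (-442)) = 1867008 / 3061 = 609.93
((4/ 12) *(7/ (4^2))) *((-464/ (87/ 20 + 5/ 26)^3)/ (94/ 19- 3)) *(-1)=67790632000/ 182840614251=0.37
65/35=13/7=1.86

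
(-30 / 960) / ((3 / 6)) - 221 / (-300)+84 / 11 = 109699 / 13200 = 8.31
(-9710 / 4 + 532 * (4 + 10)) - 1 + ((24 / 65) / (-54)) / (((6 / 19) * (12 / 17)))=26427506 / 5265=5019.47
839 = 839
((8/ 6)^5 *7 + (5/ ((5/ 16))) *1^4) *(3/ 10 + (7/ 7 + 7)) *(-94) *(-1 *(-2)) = -86258912/ 1215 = -70994.99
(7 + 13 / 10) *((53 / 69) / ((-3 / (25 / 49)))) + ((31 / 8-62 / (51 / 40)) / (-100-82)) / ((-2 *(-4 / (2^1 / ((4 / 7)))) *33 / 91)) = -382427069 / 485565696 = -0.79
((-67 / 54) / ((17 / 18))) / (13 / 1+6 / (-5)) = -335 / 3009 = -0.11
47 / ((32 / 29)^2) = 38.60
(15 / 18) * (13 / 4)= 65 / 24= 2.71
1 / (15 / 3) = 1 / 5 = 0.20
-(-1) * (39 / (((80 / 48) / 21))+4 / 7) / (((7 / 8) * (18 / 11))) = 757636 / 2205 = 343.60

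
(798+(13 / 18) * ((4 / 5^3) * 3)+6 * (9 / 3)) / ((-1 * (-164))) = 153013 / 30750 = 4.98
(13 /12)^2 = 169 /144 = 1.17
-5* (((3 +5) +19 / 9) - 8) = -10.56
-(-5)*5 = 25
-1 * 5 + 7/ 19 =-88/ 19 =-4.63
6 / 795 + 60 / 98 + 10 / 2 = 5.62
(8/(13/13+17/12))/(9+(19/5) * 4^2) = 480/10121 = 0.05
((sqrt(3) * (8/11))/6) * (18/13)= 0.29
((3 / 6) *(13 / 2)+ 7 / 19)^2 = 75625 / 5776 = 13.09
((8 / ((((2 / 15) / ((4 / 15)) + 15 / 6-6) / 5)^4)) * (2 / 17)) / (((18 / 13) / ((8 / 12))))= 3.50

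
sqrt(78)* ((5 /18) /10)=sqrt(78) /36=0.25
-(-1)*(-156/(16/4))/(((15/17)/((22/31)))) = -4862/155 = -31.37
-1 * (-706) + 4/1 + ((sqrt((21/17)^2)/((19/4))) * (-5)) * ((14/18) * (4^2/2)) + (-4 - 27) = 650111/969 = 670.91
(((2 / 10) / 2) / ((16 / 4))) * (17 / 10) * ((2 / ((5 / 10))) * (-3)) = -51 / 100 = -0.51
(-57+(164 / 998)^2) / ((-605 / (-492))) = -6979675836 / 150645605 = -46.33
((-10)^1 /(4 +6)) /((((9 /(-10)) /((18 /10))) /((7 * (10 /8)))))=35 /2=17.50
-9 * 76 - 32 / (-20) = -3412 / 5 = -682.40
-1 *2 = -2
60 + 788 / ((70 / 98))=5816 / 5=1163.20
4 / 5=0.80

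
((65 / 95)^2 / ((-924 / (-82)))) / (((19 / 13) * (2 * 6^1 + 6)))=90077 / 57039444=0.00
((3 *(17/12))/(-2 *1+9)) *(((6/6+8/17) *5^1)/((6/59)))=7375/168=43.90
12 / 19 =0.63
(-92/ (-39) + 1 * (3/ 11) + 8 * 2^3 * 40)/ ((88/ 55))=5496845/ 3432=1601.64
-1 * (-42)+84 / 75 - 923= -21997 / 25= -879.88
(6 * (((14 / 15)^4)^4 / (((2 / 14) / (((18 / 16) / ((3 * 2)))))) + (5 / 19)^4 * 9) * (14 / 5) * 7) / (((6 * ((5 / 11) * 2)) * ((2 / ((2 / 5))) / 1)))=73569580433367310437184193 / 35666731055202484130859375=2.06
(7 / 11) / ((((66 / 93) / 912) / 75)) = 61333.88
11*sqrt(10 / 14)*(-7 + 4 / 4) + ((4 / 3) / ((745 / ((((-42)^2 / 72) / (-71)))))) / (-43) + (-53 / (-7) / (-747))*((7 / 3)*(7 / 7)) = -66*sqrt(35) / 7-120474499 / 5097120885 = -55.80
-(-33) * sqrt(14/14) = 33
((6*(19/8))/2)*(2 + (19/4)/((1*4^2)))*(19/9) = 17689/512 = 34.55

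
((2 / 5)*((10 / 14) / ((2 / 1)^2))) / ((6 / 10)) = 5 / 42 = 0.12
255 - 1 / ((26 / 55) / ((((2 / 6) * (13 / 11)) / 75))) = 22949 / 90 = 254.99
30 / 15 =2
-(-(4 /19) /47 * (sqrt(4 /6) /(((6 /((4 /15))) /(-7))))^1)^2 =-6272 /4844502675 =-0.00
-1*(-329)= 329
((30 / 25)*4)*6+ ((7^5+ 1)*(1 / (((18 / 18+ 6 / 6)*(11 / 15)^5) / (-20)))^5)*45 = -8681351659490341177145196399314861494896 / 49248663379038055473559205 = -176275883726530.26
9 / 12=3 / 4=0.75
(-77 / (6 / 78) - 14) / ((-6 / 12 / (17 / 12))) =17255 / 6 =2875.83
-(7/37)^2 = -49/1369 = -0.04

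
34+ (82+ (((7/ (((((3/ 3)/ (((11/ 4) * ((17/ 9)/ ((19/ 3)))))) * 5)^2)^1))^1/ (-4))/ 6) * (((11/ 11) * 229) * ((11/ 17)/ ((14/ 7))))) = 7199901719/ 62380800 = 115.42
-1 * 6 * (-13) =78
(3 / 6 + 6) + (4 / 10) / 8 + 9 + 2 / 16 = 627 / 40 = 15.68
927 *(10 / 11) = 842.73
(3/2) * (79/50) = 2.37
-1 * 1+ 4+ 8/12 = 11/3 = 3.67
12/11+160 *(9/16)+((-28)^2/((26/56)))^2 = 5300962682/1859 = 2851513.01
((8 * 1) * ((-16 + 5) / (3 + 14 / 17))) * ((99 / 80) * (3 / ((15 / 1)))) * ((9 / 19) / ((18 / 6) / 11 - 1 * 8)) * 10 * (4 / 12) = 35937 / 30875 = 1.16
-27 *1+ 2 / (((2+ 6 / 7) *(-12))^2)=-777551 / 28800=-27.00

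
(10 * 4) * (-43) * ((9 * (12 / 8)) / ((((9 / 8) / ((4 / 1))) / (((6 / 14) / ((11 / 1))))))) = -247680 / 77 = -3216.62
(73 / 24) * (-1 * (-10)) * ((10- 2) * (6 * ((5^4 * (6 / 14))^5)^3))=3827377826706442423538357000000000000000.00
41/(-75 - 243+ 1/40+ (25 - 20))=-1640/12519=-0.13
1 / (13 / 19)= 19 / 13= 1.46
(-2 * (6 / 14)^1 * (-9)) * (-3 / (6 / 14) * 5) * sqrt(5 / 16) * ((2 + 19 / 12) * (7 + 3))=-5408.49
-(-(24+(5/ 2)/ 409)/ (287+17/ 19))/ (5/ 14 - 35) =-2611721/ 1085056550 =-0.00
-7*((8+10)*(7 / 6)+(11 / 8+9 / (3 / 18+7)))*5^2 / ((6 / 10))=-7112875 / 1032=-6892.32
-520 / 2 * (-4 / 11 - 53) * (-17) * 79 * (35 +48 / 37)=-275272910380 / 407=-676346217.15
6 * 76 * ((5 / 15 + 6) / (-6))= -1444 / 3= -481.33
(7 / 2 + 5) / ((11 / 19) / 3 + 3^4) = 0.10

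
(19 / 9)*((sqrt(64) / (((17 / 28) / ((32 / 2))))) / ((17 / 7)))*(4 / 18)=953344 / 23409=40.73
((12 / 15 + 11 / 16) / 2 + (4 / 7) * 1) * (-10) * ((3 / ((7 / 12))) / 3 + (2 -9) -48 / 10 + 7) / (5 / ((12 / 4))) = 119313 / 4900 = 24.35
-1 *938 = -938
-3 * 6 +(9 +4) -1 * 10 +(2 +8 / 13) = -161 / 13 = -12.38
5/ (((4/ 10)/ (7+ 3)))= 125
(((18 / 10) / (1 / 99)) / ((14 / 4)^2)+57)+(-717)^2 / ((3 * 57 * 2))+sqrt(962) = sqrt(962)+14660747 / 9310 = 1605.75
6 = 6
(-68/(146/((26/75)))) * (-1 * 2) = 1768/5475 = 0.32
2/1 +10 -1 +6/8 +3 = 59/4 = 14.75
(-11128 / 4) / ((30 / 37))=-51467 / 15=-3431.13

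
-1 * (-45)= 45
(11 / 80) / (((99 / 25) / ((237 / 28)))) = 395 / 1344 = 0.29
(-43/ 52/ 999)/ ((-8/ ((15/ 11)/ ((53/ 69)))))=4945/ 26920608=0.00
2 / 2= 1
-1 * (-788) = 788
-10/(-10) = 1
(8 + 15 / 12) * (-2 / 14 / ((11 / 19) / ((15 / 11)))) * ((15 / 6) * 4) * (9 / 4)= -70.03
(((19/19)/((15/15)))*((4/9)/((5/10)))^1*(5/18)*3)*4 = 80/27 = 2.96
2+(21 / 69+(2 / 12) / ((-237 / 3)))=25099 / 10902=2.30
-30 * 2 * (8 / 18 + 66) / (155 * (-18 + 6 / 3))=299 / 186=1.61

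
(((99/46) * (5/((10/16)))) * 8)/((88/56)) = 2016/23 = 87.65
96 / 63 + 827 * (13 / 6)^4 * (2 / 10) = 165408749 / 45360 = 3646.58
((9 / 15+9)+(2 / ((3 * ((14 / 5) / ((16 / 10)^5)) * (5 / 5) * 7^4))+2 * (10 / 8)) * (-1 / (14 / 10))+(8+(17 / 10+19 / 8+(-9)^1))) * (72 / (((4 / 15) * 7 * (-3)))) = -11529235743 / 82354300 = -140.00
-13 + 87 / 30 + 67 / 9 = -2.66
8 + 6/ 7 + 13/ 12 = 835/ 84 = 9.94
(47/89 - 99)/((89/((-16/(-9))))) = -140224/71289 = -1.97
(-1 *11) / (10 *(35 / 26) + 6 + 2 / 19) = -0.56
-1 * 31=-31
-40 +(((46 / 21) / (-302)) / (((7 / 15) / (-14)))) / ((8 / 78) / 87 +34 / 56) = -345948160 / 8726743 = -39.64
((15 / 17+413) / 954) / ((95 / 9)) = 3518 / 85595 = 0.04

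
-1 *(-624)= 624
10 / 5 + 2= 4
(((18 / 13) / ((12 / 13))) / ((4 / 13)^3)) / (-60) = -2197 / 2560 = -0.86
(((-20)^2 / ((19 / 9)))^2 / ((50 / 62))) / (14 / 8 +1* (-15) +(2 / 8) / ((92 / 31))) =-394260480 / 116603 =-3381.22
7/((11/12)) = 84/11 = 7.64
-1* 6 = -6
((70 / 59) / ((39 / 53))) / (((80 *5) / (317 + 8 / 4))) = 118349 / 92040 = 1.29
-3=-3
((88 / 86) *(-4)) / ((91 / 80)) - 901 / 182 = -66903 / 7826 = -8.55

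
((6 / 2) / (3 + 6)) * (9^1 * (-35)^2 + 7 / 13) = 143332 / 39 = 3675.18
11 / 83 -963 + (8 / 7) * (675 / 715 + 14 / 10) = -398876726 / 415415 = -960.19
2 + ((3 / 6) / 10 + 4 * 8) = 681 / 20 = 34.05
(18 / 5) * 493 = 8874 / 5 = 1774.80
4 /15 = 0.27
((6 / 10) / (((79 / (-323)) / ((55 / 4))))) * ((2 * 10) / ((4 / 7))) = -373065 / 316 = -1180.59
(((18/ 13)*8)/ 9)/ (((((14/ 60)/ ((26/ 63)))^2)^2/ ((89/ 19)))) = 500564480000/ 8872028739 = 56.42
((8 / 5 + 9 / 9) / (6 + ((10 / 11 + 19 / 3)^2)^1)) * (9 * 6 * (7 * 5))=84.07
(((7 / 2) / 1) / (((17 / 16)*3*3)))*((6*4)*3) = 448 / 17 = 26.35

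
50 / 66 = 25 / 33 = 0.76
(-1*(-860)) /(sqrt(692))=430*sqrt(173) /173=32.69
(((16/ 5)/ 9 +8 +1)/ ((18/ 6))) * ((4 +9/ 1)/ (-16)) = -5473/ 2160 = -2.53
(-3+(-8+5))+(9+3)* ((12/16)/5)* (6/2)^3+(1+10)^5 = 805468/5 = 161093.60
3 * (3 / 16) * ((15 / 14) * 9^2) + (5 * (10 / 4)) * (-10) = -17065 / 224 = -76.18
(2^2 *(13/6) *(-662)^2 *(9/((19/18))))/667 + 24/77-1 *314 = 47071578710/975821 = 48237.92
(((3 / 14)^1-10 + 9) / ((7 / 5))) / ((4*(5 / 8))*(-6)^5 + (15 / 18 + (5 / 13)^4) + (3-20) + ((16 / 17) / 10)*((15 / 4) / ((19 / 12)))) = 1522158495 / 52768539677441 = 0.00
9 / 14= 0.64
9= 9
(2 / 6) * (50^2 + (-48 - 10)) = 814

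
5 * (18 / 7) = 90 / 7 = 12.86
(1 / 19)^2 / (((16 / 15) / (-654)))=-4905 / 2888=-1.70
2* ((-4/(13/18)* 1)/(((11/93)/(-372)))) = 4981824/143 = 34837.93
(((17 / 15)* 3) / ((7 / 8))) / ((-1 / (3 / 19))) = -408 / 665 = -0.61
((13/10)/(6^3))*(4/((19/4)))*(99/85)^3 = 0.01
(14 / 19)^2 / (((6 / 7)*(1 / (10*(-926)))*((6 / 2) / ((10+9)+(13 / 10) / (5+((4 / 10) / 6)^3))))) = -516179274835 / 13707531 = -37656.62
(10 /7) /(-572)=-5 /2002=-0.00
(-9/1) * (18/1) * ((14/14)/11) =-162/11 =-14.73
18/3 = 6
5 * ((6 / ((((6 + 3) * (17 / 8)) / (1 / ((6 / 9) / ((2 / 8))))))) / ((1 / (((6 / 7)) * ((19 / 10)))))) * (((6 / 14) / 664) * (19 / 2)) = 3249 / 553112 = 0.01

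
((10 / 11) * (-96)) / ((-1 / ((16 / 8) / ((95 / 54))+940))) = 1560576 / 19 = 82135.58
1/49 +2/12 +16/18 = 949/882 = 1.08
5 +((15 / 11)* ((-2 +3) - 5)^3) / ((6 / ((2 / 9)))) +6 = 769 / 99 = 7.77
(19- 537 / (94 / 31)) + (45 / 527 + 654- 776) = -13871153 / 49538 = -280.01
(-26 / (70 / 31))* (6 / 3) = -23.03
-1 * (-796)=796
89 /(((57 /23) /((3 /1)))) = 2047 /19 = 107.74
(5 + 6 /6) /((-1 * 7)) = -6 /7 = -0.86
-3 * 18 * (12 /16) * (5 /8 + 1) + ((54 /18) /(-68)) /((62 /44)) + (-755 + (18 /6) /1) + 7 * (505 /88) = -72130759 /92752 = -777.67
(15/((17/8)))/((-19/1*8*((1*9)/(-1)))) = 5/969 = 0.01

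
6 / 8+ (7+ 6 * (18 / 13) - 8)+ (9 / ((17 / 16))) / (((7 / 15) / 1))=162181 / 6188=26.21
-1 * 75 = -75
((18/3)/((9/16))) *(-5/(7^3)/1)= -160/1029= -0.16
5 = 5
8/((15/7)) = 56/15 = 3.73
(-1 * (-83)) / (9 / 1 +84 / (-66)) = 913 / 85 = 10.74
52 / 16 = 13 / 4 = 3.25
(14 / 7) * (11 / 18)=11 / 9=1.22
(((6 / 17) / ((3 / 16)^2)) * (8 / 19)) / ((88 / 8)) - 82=-869942 / 10659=-81.62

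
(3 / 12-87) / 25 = -347 / 100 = -3.47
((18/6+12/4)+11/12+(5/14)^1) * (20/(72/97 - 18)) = -296335/35154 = -8.43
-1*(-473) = 473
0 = 0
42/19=2.21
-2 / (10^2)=-1 / 50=-0.02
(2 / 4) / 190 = 1 / 380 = 0.00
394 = 394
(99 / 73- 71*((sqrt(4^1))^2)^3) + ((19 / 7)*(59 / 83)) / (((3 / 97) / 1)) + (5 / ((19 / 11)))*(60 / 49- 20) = -76738222714 / 16922787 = -4534.61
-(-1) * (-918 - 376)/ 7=-1294/ 7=-184.86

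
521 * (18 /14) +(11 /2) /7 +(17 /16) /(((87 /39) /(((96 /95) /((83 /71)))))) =2148253729 /3201310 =671.05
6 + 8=14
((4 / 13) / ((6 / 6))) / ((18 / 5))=10 / 117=0.09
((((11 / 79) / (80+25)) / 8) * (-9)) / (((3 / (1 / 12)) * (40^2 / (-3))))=11 / 141568000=0.00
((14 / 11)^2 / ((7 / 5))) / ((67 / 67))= 140 / 121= 1.16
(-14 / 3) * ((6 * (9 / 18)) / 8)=-7 / 4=-1.75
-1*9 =-9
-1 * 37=-37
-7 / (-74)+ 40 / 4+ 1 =821 / 74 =11.09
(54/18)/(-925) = -3/925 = -0.00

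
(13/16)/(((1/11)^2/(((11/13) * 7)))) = 9317/16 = 582.31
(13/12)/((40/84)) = 91/40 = 2.28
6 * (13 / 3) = 26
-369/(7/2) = -738/7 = -105.43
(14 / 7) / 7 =2 / 7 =0.29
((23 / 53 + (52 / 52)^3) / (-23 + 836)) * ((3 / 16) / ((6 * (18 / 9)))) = 19 / 689424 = 0.00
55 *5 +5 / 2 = 555 / 2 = 277.50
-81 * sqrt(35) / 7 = -68.46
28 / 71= 0.39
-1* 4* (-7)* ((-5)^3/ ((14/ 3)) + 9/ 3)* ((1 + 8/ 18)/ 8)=-481/ 4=-120.25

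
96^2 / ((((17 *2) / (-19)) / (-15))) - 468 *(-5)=1353060 / 17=79591.76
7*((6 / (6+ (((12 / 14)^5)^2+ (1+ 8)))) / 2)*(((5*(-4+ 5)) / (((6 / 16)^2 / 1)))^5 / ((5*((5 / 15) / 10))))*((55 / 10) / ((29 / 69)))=1678606316216306892800000 / 272566362040353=6158523390.97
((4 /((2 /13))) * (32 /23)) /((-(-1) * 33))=832 /759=1.10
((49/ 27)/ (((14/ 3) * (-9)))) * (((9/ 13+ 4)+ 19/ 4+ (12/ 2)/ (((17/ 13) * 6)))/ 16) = -63161/ 2291328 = -0.03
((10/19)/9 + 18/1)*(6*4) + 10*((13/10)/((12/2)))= 49655/114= 435.57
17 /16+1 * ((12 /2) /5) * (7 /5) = 1097 /400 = 2.74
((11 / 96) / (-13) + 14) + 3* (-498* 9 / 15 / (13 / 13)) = -882.41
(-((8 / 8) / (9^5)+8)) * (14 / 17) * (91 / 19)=-601828682 / 19072827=-31.55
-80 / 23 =-3.48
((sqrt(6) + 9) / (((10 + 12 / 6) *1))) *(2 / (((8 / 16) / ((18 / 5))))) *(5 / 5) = 6 *sqrt(6) / 5 + 54 / 5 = 13.74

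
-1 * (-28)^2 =-784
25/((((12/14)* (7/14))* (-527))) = -175/1581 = -0.11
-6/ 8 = -3/ 4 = -0.75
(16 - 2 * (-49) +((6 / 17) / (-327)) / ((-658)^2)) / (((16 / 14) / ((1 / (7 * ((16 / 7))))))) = 45730090643 / 7335152384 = 6.23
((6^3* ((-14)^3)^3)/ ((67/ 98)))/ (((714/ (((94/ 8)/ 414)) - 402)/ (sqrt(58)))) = -3425932133535744* sqrt(58)/ 12992305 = -2008198068.40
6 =6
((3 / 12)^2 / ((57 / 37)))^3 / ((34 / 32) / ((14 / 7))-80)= -50653 / 60281062272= -0.00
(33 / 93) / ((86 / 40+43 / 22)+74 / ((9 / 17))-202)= -21780 / 3567263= -0.01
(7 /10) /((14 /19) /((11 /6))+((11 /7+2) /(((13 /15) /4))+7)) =133133 /4542770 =0.03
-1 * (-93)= 93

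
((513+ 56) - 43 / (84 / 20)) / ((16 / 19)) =111473 / 168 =663.53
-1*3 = -3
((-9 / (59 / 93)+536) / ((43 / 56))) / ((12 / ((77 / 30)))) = 145.35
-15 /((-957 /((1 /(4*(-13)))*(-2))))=5 /8294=0.00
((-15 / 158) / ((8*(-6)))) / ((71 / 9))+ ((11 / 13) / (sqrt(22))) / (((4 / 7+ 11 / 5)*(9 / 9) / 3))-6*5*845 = -4550020755 / 179488+ 105*sqrt(22) / 2522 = -25349.80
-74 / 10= -37 / 5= -7.40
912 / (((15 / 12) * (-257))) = -3648 / 1285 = -2.84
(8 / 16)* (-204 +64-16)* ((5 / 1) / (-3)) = 130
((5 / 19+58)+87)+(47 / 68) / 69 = 12950813 / 89148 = 145.27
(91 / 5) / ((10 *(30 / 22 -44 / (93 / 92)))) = -93093 / 2156650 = -0.04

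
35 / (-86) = -0.41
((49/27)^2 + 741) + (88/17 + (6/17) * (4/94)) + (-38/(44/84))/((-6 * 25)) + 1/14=98939703131/131912550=750.04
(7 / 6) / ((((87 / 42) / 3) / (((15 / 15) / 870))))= 49 / 25230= 0.00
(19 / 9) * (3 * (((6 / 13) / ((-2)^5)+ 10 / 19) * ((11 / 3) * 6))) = 22253 / 312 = 71.32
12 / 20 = 3 / 5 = 0.60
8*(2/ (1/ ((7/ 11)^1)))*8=896/ 11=81.45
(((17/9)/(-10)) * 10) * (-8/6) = 68/27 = 2.52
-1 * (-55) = 55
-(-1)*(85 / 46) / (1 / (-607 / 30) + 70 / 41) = 1.11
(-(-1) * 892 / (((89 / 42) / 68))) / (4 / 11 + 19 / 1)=9341024 / 6319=1478.24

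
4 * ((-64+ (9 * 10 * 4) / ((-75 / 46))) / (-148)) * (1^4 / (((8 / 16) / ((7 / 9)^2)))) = 9.31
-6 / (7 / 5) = -30 / 7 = -4.29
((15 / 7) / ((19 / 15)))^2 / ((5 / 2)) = 20250 / 17689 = 1.14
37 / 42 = 0.88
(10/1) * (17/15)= 34/3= 11.33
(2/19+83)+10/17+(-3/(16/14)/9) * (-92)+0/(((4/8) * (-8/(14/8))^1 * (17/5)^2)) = 214201/1938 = 110.53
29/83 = 0.35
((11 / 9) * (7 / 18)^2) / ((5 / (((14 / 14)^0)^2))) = 539 / 14580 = 0.04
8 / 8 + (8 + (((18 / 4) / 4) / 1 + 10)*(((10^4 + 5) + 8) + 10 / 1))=892119 / 8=111514.88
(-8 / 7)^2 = 1.31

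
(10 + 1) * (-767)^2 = 6471179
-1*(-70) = 70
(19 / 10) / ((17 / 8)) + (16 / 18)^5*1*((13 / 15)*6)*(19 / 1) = 55.72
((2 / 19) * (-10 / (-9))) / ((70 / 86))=172 / 1197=0.14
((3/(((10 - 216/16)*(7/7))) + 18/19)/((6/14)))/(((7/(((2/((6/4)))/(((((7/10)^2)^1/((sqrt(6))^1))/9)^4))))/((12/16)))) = 94478400000000/766718533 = 123224.36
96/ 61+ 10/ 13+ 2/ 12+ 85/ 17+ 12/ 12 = 40489/ 4758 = 8.51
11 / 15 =0.73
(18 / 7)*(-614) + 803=-775.86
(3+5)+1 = 9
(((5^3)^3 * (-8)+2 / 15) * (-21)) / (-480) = -820312493 / 1200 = -683593.74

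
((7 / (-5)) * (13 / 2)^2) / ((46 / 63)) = -74529 / 920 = -81.01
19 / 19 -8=-7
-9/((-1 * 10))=9/10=0.90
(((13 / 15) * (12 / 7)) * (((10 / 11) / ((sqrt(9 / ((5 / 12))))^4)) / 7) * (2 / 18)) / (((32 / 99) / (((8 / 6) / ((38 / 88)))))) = 3575 / 8144388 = 0.00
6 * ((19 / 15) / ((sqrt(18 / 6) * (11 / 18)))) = 228 * sqrt(3) / 55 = 7.18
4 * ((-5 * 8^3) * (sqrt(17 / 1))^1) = -10240 * sqrt(17) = -42220.60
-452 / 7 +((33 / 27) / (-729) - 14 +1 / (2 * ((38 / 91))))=-270076295 / 3490452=-77.38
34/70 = 17/35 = 0.49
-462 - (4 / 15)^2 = -103966 / 225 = -462.07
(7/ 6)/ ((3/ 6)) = 7/ 3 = 2.33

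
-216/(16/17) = -459/2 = -229.50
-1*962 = -962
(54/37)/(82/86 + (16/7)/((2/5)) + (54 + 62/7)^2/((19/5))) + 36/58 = 27962051724/44948968963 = 0.62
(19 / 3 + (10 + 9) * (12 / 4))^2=36100 / 9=4011.11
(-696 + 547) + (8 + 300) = 159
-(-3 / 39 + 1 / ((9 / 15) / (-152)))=9883 / 39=253.41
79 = 79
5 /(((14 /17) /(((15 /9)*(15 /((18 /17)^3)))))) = 127.87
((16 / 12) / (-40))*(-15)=1 / 2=0.50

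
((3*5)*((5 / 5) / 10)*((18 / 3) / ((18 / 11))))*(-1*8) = -44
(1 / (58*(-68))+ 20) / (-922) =-78879 / 3636368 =-0.02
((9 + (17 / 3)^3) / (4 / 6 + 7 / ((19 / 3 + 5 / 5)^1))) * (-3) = -113432 / 321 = -353.37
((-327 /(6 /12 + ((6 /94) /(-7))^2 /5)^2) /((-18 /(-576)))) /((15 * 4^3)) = -12770564348290 /292922335729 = -43.60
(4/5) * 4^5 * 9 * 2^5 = 1179648/5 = 235929.60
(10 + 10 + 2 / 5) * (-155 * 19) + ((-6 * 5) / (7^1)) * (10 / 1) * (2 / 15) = -420586 / 7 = -60083.71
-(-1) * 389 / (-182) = -389 / 182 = -2.14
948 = 948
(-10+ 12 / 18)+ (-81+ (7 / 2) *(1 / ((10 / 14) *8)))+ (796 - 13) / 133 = -2675969 / 31920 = -83.83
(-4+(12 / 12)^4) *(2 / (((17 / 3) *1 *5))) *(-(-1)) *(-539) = 114.14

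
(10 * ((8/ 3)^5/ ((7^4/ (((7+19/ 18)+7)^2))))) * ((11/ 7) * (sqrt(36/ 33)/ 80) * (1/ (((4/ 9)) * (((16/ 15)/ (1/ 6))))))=5875280 * sqrt(33)/ 36756909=0.92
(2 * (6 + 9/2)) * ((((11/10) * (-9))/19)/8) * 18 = -18711/760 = -24.62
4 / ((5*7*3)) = 4 / 105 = 0.04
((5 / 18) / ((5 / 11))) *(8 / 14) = 22 / 63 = 0.35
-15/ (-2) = 15/ 2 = 7.50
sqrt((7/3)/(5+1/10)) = 0.68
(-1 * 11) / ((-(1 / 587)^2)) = 3790259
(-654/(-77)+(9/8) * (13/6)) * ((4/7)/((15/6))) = 2.50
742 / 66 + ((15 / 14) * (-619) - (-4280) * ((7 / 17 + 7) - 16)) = -37409.62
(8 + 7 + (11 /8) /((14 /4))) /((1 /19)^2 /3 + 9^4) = 466773 /198955792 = 0.00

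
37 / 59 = 0.63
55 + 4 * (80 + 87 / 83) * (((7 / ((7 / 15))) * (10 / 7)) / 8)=76640 / 83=923.37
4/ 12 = 1/ 3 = 0.33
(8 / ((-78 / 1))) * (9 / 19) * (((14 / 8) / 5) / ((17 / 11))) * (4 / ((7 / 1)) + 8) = -396 / 4199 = -0.09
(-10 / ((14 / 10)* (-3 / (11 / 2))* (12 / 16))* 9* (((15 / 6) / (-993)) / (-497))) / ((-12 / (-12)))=2750 / 3454647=0.00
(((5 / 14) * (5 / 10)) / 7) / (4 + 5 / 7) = 5 / 924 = 0.01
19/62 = 0.31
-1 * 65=-65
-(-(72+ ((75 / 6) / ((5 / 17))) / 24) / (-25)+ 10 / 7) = -36787 / 8400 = -4.38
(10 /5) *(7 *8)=112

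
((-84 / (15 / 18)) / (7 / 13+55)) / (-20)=819 / 9025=0.09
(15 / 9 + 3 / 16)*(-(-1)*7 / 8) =623 / 384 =1.62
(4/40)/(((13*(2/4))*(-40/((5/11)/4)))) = -1/22880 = -0.00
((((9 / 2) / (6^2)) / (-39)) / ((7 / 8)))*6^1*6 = -12 / 91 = -0.13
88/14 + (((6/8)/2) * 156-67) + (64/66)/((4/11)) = 19/42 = 0.45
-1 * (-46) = 46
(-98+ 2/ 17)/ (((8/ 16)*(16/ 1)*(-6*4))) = 26/ 51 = 0.51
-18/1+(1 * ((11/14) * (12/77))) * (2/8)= -1761/98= -17.97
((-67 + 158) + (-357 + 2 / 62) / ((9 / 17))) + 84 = -139297 / 279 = -499.27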